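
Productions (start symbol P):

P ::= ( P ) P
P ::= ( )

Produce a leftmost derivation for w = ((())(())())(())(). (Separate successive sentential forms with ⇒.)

P ⇒ (P)P   [P ::= ( P ) P]
(P)P ⇒ ((P)P)P   [P ::= ( P ) P]
((P)P)P ⇒ ((())P)P   [P ::= ( )]
((())P)P ⇒ ((())(P)P)P   [P ::= ( P ) P]
((())(P)P)P ⇒ ((())(())P)P   [P ::= ( )]
((())(())P)P ⇒ ((())(())())P   [P ::= ( )]
((())(())())P ⇒ ((())(())())(P)P   [P ::= ( P ) P]
((())(())())(P)P ⇒ ((())(())())(())P   [P ::= ( )]
((())(())())(())P ⇒ ((())(())())(())()   [P ::= ( )]

P ⇒ (P)P ⇒ ((P)P)P ⇒ ((())P)P ⇒ ((())(P)P)P ⇒ ((())(())P)P ⇒ ((())(())())P ⇒ ((())(())())(P)P ⇒ ((())(())())(())P ⇒ ((())(())())(())()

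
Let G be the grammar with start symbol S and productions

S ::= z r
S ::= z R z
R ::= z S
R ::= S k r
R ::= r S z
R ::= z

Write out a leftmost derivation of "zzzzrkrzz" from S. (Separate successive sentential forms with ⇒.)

S⇒zRz⇒zzSz⇒zzzRzz⇒zzzSkrzz⇒zzzzrkrzz

S ⇒ zRz   [S ::= z R z]
zRz ⇒ zzSz   [R ::= z S]
zzSz ⇒ zzzRzz   [S ::= z R z]
zzzRzz ⇒ zzzSkrzz   [R ::= S k r]
zzzSkrzz ⇒ zzzzrkrzz   [S ::= z r]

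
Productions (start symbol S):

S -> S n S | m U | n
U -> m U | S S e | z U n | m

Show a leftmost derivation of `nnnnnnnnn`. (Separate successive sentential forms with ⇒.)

S ⇒ SnS ⇒ SnSnS ⇒ nnSnS ⇒ nnSnSnS ⇒ nnSnSnSnS ⇒ nnnnSnSnS ⇒ nnnnnnSnS ⇒ nnnnnnnnS ⇒ nnnnnnnnn

S ⇒ SnS   [S -> S n S]
SnS ⇒ SnSnS   [S -> S n S]
SnSnS ⇒ nnSnS   [S -> n]
nnSnS ⇒ nnSnSnS   [S -> S n S]
nnSnSnS ⇒ nnSnSnSnS   [S -> S n S]
nnSnSnSnS ⇒ nnnnSnSnS   [S -> n]
nnnnSnSnS ⇒ nnnnnnSnS   [S -> n]
nnnnnnSnS ⇒ nnnnnnnnS   [S -> n]
nnnnnnnnS ⇒ nnnnnnnnn   [S -> n]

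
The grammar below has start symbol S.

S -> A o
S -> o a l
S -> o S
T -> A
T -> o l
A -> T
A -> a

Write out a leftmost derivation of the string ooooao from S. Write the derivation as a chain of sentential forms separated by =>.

S=>oS=>ooS=>oooS=>ooooS=>ooooAo=>ooooao

S => oS   [S -> o S]
oS => ooS   [S -> o S]
ooS => oooS   [S -> o S]
oooS => ooooS   [S -> o S]
ooooS => ooooAo   [S -> A o]
ooooAo => ooooao   [A -> a]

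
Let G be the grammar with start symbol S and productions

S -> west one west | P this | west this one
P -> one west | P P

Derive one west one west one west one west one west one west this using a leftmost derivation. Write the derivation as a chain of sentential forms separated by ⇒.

S ⇒ P this ⇒ P P this ⇒ P P P this ⇒ P P P P this ⇒ P P P P P this ⇒ P P P P P P this ⇒ one west P P P P P this ⇒ one west one west P P P P this ⇒ one west one west one west P P P this ⇒ one west one west one west one west P P this ⇒ one west one west one west one west one west P this ⇒ one west one west one west one west one west one west this

S ⇒ P this   [S -> P this]
P this ⇒ P P this   [P -> P P]
P P this ⇒ P P P this   [P -> P P]
P P P this ⇒ P P P P this   [P -> P P]
P P P P this ⇒ P P P P P this   [P -> P P]
P P P P P this ⇒ P P P P P P this   [P -> P P]
P P P P P P this ⇒ one west P P P P P this   [P -> one west]
one west P P P P P this ⇒ one west one west P P P P this   [P -> one west]
one west one west P P P P this ⇒ one west one west one west P P P this   [P -> one west]
one west one west one west P P P this ⇒ one west one west one west one west P P this   [P -> one west]
one west one west one west one west P P this ⇒ one west one west one west one west one west P this   [P -> one west]
one west one west one west one west one west P this ⇒ one west one west one west one west one west one west this   [P -> one west]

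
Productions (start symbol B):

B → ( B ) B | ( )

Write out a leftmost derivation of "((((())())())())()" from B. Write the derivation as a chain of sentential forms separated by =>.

B=>(B)B=>((B)B)B=>(((B)B)B)B=>((((B)B)B)B)B=>((((())B)B)B)B=>((((())())B)B)B=>((((())())())B)B=>((((())())())())B=>((((())())())())()

B => (B)B   [B → ( B ) B]
(B)B => ((B)B)B   [B → ( B ) B]
((B)B)B => (((B)B)B)B   [B → ( B ) B]
(((B)B)B)B => ((((B)B)B)B)B   [B → ( B ) B]
((((B)B)B)B)B => ((((())B)B)B)B   [B → ( )]
((((())B)B)B)B => ((((())())B)B)B   [B → ( )]
((((())())B)B)B => ((((())())())B)B   [B → ( )]
((((())())())B)B => ((((())())())())B   [B → ( )]
((((())())())())B => ((((())())())())()   [B → ( )]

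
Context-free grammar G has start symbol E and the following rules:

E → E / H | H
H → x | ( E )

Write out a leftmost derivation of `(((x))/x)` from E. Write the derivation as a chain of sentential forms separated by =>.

E => H   [E → H]
H => (E)   [H → ( E )]
(E) => (E/H)   [E → E / H]
(E/H) => (H/H)   [E → H]
(H/H) => ((E)/H)   [H → ( E )]
((E)/H) => ((H)/H)   [E → H]
((H)/H) => (((E))/H)   [H → ( E )]
(((E))/H) => (((H))/H)   [E → H]
(((H))/H) => (((x))/H)   [H → x]
(((x))/H) => (((x))/x)   [H → x]

E => H => (E) => (E/H) => (H/H) => ((E)/H) => ((H)/H) => (((E))/H) => (((H))/H) => (((x))/H) => (((x))/x)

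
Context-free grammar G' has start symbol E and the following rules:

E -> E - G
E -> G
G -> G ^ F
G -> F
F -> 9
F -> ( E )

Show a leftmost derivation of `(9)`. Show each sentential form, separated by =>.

E => G => F => (E) => (G) => (F) => (9)

E => G   [E -> G]
G => F   [G -> F]
F => (E)   [F -> ( E )]
(E) => (G)   [E -> G]
(G) => (F)   [G -> F]
(F) => (9)   [F -> 9]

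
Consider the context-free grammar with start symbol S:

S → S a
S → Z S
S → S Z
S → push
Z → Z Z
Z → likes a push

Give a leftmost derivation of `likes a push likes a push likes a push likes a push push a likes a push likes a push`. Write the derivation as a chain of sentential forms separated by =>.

S => S Z => S Z Z => Z S Z Z => likes a push S Z Z => likes a push S a Z Z => likes a push Z S a Z Z => likes a push likes a push S a Z Z => likes a push likes a push Z S a Z Z => likes a push likes a push Z Z S a Z Z => likes a push likes a push likes a push Z S a Z Z => likes a push likes a push likes a push likes a push S a Z Z => likes a push likes a push likes a push likes a push push a Z Z => likes a push likes a push likes a push likes a push push a likes a push Z => likes a push likes a push likes a push likes a push push a likes a push likes a push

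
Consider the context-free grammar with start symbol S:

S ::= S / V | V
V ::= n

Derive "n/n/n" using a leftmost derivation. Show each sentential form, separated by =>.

S=>S/V=>S/V/V=>V/V/V=>n/V/V=>n/n/V=>n/n/n

S => S/V   [S ::= S / V]
S/V => S/V/V   [S ::= S / V]
S/V/V => V/V/V   [S ::= V]
V/V/V => n/V/V   [V ::= n]
n/V/V => n/n/V   [V ::= n]
n/n/V => n/n/n   [V ::= n]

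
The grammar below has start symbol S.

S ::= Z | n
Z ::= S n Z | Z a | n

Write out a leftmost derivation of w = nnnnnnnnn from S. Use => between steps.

S => Z   [S ::= Z]
Z => SnZ   [Z ::= S n Z]
SnZ => nnZ   [S ::= n]
nnZ => nnSnZ   [Z ::= S n Z]
nnSnZ => nnZnZ   [S ::= Z]
nnZnZ => nnSnZnZ   [Z ::= S n Z]
nnSnZnZ => nnZnZnZ   [S ::= Z]
nnZnZnZ => nnSnZnZnZ   [Z ::= S n Z]
nnSnZnZnZ => nnnnZnZnZ   [S ::= n]
nnnnZnZnZ => nnnnnnZnZ   [Z ::= n]
nnnnnnZnZ => nnnnnnnnZ   [Z ::= n]
nnnnnnnnZ => nnnnnnnnn   [Z ::= n]

S => Z => SnZ => nnZ => nnSnZ => nnZnZ => nnSnZnZ => nnZnZnZ => nnSnZnZnZ => nnnnZnZnZ => nnnnnnZnZ => nnnnnnnnZ => nnnnnnnnn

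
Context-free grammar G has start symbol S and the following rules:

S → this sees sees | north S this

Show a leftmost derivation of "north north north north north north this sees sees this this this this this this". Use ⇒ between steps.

S ⇒ north S this ⇒ north north S this this ⇒ north north north S this this this ⇒ north north north north S this this this this ⇒ north north north north north S this this this this this ⇒ north north north north north north S this this this this this this ⇒ north north north north north north this sees sees this this this this this this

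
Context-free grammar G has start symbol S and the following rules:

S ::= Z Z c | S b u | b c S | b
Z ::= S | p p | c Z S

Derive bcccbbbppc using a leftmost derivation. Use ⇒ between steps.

S ⇒ bcS   [S ::= b c S]
bcS ⇒ bcZZc   [S ::= Z Z c]
bcZZc ⇒ bccZSZc   [Z ::= c Z S]
bccZSZc ⇒ bcccZSSZc   [Z ::= c Z S]
bcccZSSZc ⇒ bcccSSSZc   [Z ::= S]
bcccSSSZc ⇒ bcccbSSZc   [S ::= b]
bcccbSSZc ⇒ bcccbbSZc   [S ::= b]
bcccbbSZc ⇒ bcccbbbZc   [S ::= b]
bcccbbbZc ⇒ bcccbbbppc   [Z ::= p p]

S ⇒ bcS ⇒ bcZZc ⇒ bccZSZc ⇒ bcccZSSZc ⇒ bcccSSSZc ⇒ bcccbSSZc ⇒ bcccbbSZc ⇒ bcccbbbZc ⇒ bcccbbbppc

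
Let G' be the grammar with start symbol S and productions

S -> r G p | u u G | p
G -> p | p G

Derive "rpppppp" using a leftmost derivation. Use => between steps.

S => rGp => rpGp => rppGp => rpppGp => rppppGp => rpppppp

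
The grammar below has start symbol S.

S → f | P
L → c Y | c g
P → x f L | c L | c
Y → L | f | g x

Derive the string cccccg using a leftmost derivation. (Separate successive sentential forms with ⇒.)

S ⇒ P   [S → P]
P ⇒ cL   [P → c L]
cL ⇒ ccY   [L → c Y]
ccY ⇒ ccL   [Y → L]
ccL ⇒ cccY   [L → c Y]
cccY ⇒ cccL   [Y → L]
cccL ⇒ ccccY   [L → c Y]
ccccY ⇒ ccccL   [Y → L]
ccccL ⇒ cccccg   [L → c g]

S ⇒ P ⇒ cL ⇒ ccY ⇒ ccL ⇒ cccY ⇒ cccL ⇒ ccccY ⇒ ccccL ⇒ cccccg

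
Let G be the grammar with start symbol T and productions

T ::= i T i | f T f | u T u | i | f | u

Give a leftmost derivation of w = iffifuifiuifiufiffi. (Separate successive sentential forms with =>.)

T => iTi   [T ::= i T i]
iTi => ifTfi   [T ::= f T f]
ifTfi => iffTffi   [T ::= f T f]
iffTffi => iffiTiffi   [T ::= i T i]
iffiTiffi => iffifTfiffi   [T ::= f T f]
iffifTfiffi => iffifuTufiffi   [T ::= u T u]
iffifuTufiffi => iffifuiTiufiffi   [T ::= i T i]
iffifuiTiufiffi => iffifuifTfiufiffi   [T ::= f T f]
iffifuifTfiufiffi => iffifuifiTifiufiffi   [T ::= i T i]
iffifuifiTifiufiffi => iffifuifiuifiufiffi   [T ::= u]

T => iTi => ifTfi => iffTffi => iffiTiffi => iffifTfiffi => iffifuTufiffi => iffifuiTiufiffi => iffifuifTfiufiffi => iffifuifiTifiufiffi => iffifuifiuifiufiffi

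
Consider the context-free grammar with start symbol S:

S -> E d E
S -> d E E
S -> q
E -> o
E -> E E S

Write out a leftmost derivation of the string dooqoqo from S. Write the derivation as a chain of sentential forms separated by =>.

S => dEE => dEESE => dEESESE => doESESE => dooSESE => dooqESE => dooqoSE => dooqoqE => dooqoqo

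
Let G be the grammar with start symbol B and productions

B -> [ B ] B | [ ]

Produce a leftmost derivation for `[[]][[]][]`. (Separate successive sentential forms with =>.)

B => [B]B   [B -> [ B ] B]
[B]B => [[]]B   [B -> [ ]]
[[]]B => [[]][B]B   [B -> [ B ] B]
[[]][B]B => [[]][[]]B   [B -> [ ]]
[[]][[]]B => [[]][[]][]   [B -> [ ]]

B => [B]B => [[]]B => [[]][B]B => [[]][[]]B => [[]][[]][]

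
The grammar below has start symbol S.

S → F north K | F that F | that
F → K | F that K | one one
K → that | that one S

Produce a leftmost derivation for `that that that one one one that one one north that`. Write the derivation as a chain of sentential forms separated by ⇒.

S ⇒ F north K ⇒ F that K north K ⇒ K that K north K ⇒ that that K north K ⇒ that that that one S north K ⇒ that that that one F that F north K ⇒ that that that one one one that F north K ⇒ that that that one one one that one one north K ⇒ that that that one one one that one one north that

S ⇒ F north K   [S → F north K]
F north K ⇒ F that K north K   [F → F that K]
F that K north K ⇒ K that K north K   [F → K]
K that K north K ⇒ that that K north K   [K → that]
that that K north K ⇒ that that that one S north K   [K → that one S]
that that that one S north K ⇒ that that that one F that F north K   [S → F that F]
that that that one F that F north K ⇒ that that that one one one that F north K   [F → one one]
that that that one one one that F north K ⇒ that that that one one one that one one north K   [F → one one]
that that that one one one that one one north K ⇒ that that that one one one that one one north that   [K → that]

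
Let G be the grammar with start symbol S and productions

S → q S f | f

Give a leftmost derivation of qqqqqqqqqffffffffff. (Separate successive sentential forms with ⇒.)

S ⇒ qSf   [S → q S f]
qSf ⇒ qqSff   [S → q S f]
qqSff ⇒ qqqSfff   [S → q S f]
qqqSfff ⇒ qqqqSffff   [S → q S f]
qqqqSffff ⇒ qqqqqSfffff   [S → q S f]
qqqqqSfffff ⇒ qqqqqqSffffff   [S → q S f]
qqqqqqSffffff ⇒ qqqqqqqSfffffff   [S → q S f]
qqqqqqqSfffffff ⇒ qqqqqqqqSffffffff   [S → q S f]
qqqqqqqqSffffffff ⇒ qqqqqqqqqSfffffffff   [S → q S f]
qqqqqqqqqSfffffffff ⇒ qqqqqqqqqffffffffff   [S → f]

S ⇒ qSf ⇒ qqSff ⇒ qqqSfff ⇒ qqqqSffff ⇒ qqqqqSfffff ⇒ qqqqqqSffffff ⇒ qqqqqqqSfffffff ⇒ qqqqqqqqSffffffff ⇒ qqqqqqqqqSfffffffff ⇒ qqqqqqqqqffffffffff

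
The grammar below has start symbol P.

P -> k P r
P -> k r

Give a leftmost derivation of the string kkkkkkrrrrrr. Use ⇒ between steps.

P ⇒ kPr ⇒ kkPrr ⇒ kkkPrrr ⇒ kkkkPrrrr ⇒ kkkkkPrrrrr ⇒ kkkkkkrrrrrr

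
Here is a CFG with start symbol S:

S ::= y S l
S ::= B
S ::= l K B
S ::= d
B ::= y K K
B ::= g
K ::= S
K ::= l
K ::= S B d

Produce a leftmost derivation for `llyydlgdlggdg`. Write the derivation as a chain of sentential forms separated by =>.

S=>lKB=>lSBdB=>llKBBdB=>llSBBdB=>llBBBdB=>llyKKBBdB=>llySBdKBBdB=>llyySlBdKBBdB=>llyydlBdKBBdB=>llyydlgdKBBdB=>llyydlgdlBBdB=>llyydlgdlgBdB=>llyydlgdlggdB=>llyydlgdlggdg

S => lKB   [S ::= l K B]
lKB => lSBdB   [K ::= S B d]
lSBdB => llKBBdB   [S ::= l K B]
llKBBdB => llSBBdB   [K ::= S]
llSBBdB => llBBBdB   [S ::= B]
llBBBdB => llyKKBBdB   [B ::= y K K]
llyKKBBdB => llySBdKBBdB   [K ::= S B d]
llySBdKBBdB => llyySlBdKBBdB   [S ::= y S l]
llyySlBdKBBdB => llyydlBdKBBdB   [S ::= d]
llyydlBdKBBdB => llyydlgdKBBdB   [B ::= g]
llyydlgdKBBdB => llyydlgdlBBdB   [K ::= l]
llyydlgdlBBdB => llyydlgdlgBdB   [B ::= g]
llyydlgdlgBdB => llyydlgdlggdB   [B ::= g]
llyydlgdlggdB => llyydlgdlggdg   [B ::= g]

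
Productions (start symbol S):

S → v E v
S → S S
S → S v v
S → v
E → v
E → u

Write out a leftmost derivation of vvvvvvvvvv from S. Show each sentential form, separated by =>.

S => SS   [S → S S]
SS => SSS   [S → S S]
SSS => SvvSS   [S → S v v]
SvvSS => vEvvvSS   [S → v E v]
vEvvvSS => vvvvvSS   [E → v]
vvvvvSS => vvvvvvEvS   [S → v E v]
vvvvvvEvS => vvvvvvvvS   [E → v]
vvvvvvvvS => vvvvvvvvSS   [S → S S]
vvvvvvvvSS => vvvvvvvvvS   [S → v]
vvvvvvvvvS => vvvvvvvvvv   [S → v]

S => SS => SSS => SvvSS => vEvvvSS => vvvvvSS => vvvvvvEvS => vvvvvvvvS => vvvvvvvvSS => vvvvvvvvvS => vvvvvvvvvv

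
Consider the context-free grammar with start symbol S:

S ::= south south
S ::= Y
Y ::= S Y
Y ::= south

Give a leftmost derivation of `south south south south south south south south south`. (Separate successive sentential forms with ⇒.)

S ⇒ Y ⇒ S Y ⇒ south south Y ⇒ south south S Y ⇒ south south south south Y ⇒ south south south south S Y ⇒ south south south south south south Y ⇒ south south south south south south S Y ⇒ south south south south south south south south Y ⇒ south south south south south south south south south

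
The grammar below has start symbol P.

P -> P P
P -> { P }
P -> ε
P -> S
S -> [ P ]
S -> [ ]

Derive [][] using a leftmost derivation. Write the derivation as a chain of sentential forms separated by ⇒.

P ⇒ PP ⇒ PPP ⇒ SPP ⇒ []PP ⇒ []P ⇒ []S ⇒ [][]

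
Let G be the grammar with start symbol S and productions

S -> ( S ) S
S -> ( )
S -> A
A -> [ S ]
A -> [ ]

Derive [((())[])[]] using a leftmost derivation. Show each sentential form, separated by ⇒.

S⇒A⇒[S]⇒[(S)S]⇒[((S)S)S]⇒[((())S)S]⇒[((())A)S]⇒[((())[])S]⇒[((())[])A]⇒[((())[])[]]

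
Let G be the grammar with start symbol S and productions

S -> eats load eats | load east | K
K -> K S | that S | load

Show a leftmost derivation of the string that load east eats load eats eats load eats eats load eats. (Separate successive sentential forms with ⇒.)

S ⇒ K   [S -> K]
K ⇒ K S   [K -> K S]
K S ⇒ K S S   [K -> K S]
K S S ⇒ K S S S   [K -> K S]
K S S S ⇒ that S S S S   [K -> that S]
that S S S S ⇒ that load east S S S   [S -> load east]
that load east S S S ⇒ that load east eats load eats S S   [S -> eats load eats]
that load east eats load eats S S ⇒ that load east eats load eats eats load eats S   [S -> eats load eats]
that load east eats load eats eats load eats S ⇒ that load east eats load eats eats load eats eats load eats   [S -> eats load eats]

S ⇒ K ⇒ K S ⇒ K S S ⇒ K S S S ⇒ that S S S S ⇒ that load east S S S ⇒ that load east eats load eats S S ⇒ that load east eats load eats eats load eats S ⇒ that load east eats load eats eats load eats eats load eats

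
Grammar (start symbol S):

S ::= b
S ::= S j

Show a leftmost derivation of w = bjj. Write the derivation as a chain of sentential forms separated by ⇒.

S ⇒ Sj   [S ::= S j]
Sj ⇒ Sjj   [S ::= S j]
Sjj ⇒ bjj   [S ::= b]

S ⇒ Sj ⇒ Sjj ⇒ bjj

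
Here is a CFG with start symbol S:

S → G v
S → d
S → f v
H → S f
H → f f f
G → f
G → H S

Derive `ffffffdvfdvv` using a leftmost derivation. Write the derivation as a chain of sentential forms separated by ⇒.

S ⇒ Gv ⇒ HSv ⇒ fffSv ⇒ fffGvv ⇒ fffHSvv ⇒ fffSfSvv ⇒ fffGvfSvv ⇒ fffHSvfSvv ⇒ ffffffSvfSvv ⇒ ffffffdvfSvv ⇒ ffffffdvfdvv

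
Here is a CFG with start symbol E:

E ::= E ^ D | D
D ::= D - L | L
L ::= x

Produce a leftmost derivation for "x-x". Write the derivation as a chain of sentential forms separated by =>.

E => D => D-L => L-L => x-L => x-x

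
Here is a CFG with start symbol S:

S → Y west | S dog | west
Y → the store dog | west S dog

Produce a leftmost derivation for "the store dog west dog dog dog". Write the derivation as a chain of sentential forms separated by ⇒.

S ⇒ S dog ⇒ S dog dog ⇒ S dog dog dog ⇒ Y west dog dog dog ⇒ the store dog west dog dog dog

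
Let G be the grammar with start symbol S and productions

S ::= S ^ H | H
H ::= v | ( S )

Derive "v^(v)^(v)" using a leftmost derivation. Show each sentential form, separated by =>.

S=>S^H=>S^H^H=>H^H^H=>v^H^H=>v^(S)^H=>v^(H)^H=>v^(v)^H=>v^(v)^(S)=>v^(v)^(H)=>v^(v)^(v)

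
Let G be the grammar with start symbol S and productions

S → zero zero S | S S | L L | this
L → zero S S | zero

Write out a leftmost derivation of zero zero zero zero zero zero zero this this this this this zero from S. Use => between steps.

S => zero zero S => zero zero L L => zero zero zero S S L => zero zero zero S S S L => zero zero zero zero zero S S S L => zero zero zero zero zero zero zero S S S L => zero zero zero zero zero zero zero S S S S L => zero zero zero zero zero zero zero S S S S S L => zero zero zero zero zero zero zero this S S S S L => zero zero zero zero zero zero zero this this S S S L => zero zero zero zero zero zero zero this this this S S L => zero zero zero zero zero zero zero this this this this S L => zero zero zero zero zero zero zero this this this this this L => zero zero zero zero zero zero zero this this this this this zero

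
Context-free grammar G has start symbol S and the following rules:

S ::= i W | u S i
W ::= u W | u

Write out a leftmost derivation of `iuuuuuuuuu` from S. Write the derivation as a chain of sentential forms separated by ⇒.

S ⇒ iW   [S ::= i W]
iW ⇒ iuW   [W ::= u W]
iuW ⇒ iuuW   [W ::= u W]
iuuW ⇒ iuuuW   [W ::= u W]
iuuuW ⇒ iuuuuW   [W ::= u W]
iuuuuW ⇒ iuuuuuW   [W ::= u W]
iuuuuuW ⇒ iuuuuuuW   [W ::= u W]
iuuuuuuW ⇒ iuuuuuuuW   [W ::= u W]
iuuuuuuuW ⇒ iuuuuuuuuW   [W ::= u W]
iuuuuuuuuW ⇒ iuuuuuuuuu   [W ::= u]

S ⇒ iW ⇒ iuW ⇒ iuuW ⇒ iuuuW ⇒ iuuuuW ⇒ iuuuuuW ⇒ iuuuuuuW ⇒ iuuuuuuuW ⇒ iuuuuuuuuW ⇒ iuuuuuuuuu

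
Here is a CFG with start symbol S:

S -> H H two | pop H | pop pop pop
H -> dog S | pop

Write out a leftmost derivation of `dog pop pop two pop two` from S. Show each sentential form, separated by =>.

S => H H two => dog S H two => dog H H two H two => dog pop H two H two => dog pop pop two H two => dog pop pop two pop two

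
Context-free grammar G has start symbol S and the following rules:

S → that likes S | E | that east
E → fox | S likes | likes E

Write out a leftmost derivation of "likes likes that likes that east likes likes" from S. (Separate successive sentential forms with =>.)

S => E => likes E => likes likes E => likes likes S likes => likes likes that likes S likes => likes likes that likes E likes => likes likes that likes S likes likes => likes likes that likes that east likes likes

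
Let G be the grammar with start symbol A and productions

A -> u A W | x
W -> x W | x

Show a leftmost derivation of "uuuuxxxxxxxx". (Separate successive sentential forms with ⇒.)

A⇒uAW⇒uuAWW⇒uuuAWWW⇒uuuuAWWWW⇒uuuuxWWWW⇒uuuuxxWWWW⇒uuuuxxxWWWW⇒uuuuxxxxWWW⇒uuuuxxxxxWWW⇒uuuuxxxxxxWW⇒uuuuxxxxxxxW⇒uuuuxxxxxxxx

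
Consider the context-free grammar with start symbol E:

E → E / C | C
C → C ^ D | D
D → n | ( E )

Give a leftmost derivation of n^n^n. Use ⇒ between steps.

E ⇒ C   [E → C]
C ⇒ C^D   [C → C ^ D]
C^D ⇒ C^D^D   [C → C ^ D]
C^D^D ⇒ D^D^D   [C → D]
D^D^D ⇒ n^D^D   [D → n]
n^D^D ⇒ n^n^D   [D → n]
n^n^D ⇒ n^n^n   [D → n]

E ⇒ C ⇒ C^D ⇒ C^D^D ⇒ D^D^D ⇒ n^D^D ⇒ n^n^D ⇒ n^n^n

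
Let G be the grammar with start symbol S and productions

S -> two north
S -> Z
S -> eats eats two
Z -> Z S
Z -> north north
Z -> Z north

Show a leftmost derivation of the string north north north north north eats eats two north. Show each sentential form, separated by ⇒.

S ⇒ Z ⇒ Z north ⇒ Z S north ⇒ Z north S north ⇒ Z S north S north ⇒ north north S north S north ⇒ north north Z north S north ⇒ north north north north north S north ⇒ north north north north north eats eats two north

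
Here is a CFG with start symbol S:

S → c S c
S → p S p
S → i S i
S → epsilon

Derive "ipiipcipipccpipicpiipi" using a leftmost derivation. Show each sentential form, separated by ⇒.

S ⇒ iSi ⇒ ipSpi ⇒ ipiSipi ⇒ ipiiSiipi ⇒ ipiipSpiipi ⇒ ipiipcScpiipi ⇒ ipiipciSicpiipi ⇒ ipiipcipSpicpiipi ⇒ ipiipcipiSipicpiipi ⇒ ipiipcipipSpipicpiipi ⇒ ipiipcipipcScpipicpiipi ⇒ ipiipcipipccpipicpiipi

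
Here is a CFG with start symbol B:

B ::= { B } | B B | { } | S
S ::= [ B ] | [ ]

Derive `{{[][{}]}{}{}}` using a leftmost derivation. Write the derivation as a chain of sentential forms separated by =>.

B => {B} => {BB} => {{B}B} => {{BB}B} => {{SB}B} => {{[]B}B} => {{[]S}B} => {{[][B]}B} => {{[][{}]}B} => {{[][{}]}BB} => {{[][{}]}{}B} => {{[][{}]}{}{}}

B => {B}   [B ::= { B }]
{B} => {BB}   [B ::= B B]
{BB} => {{B}B}   [B ::= { B }]
{{B}B} => {{BB}B}   [B ::= B B]
{{BB}B} => {{SB}B}   [B ::= S]
{{SB}B} => {{[]B}B}   [S ::= [ ]]
{{[]B}B} => {{[]S}B}   [B ::= S]
{{[]S}B} => {{[][B]}B}   [S ::= [ B ]]
{{[][B]}B} => {{[][{}]}B}   [B ::= { }]
{{[][{}]}B} => {{[][{}]}BB}   [B ::= B B]
{{[][{}]}BB} => {{[][{}]}{}B}   [B ::= { }]
{{[][{}]}{}B} => {{[][{}]}{}{}}   [B ::= { }]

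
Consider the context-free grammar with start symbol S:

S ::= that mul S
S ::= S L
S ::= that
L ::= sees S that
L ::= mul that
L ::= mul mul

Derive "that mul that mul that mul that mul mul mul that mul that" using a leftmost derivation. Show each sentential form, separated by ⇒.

S ⇒ that mul S ⇒ that mul that mul S ⇒ that mul that mul that mul S ⇒ that mul that mul that mul S L ⇒ that mul that mul that mul S L L ⇒ that mul that mul that mul S L L L ⇒ that mul that mul that mul that L L L ⇒ that mul that mul that mul that mul mul L L ⇒ that mul that mul that mul that mul mul mul that L ⇒ that mul that mul that mul that mul mul mul that mul that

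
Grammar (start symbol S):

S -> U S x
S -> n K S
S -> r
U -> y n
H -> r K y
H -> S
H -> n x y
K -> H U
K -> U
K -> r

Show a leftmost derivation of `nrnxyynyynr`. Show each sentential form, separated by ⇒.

S ⇒ nKS ⇒ nHUS ⇒ nrKyUS ⇒ nrHUyUS ⇒ nrnxyUyUS ⇒ nrnxyynyUS ⇒ nrnxyynyynS ⇒ nrnxyynyynr

S ⇒ nKS   [S -> n K S]
nKS ⇒ nHUS   [K -> H U]
nHUS ⇒ nrKyUS   [H -> r K y]
nrKyUS ⇒ nrHUyUS   [K -> H U]
nrHUyUS ⇒ nrnxyUyUS   [H -> n x y]
nrnxyUyUS ⇒ nrnxyynyUS   [U -> y n]
nrnxyynyUS ⇒ nrnxyynyynS   [U -> y n]
nrnxyynyynS ⇒ nrnxyynyynr   [S -> r]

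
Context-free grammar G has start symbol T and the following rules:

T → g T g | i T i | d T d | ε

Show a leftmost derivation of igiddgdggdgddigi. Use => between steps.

T => iTi   [T → i T i]
iTi => igTgi   [T → g T g]
igTgi => igiTigi   [T → i T i]
igiTigi => igidTdigi   [T → d T d]
igidTdigi => igiddTddigi   [T → d T d]
igiddTddigi => igiddgTgddigi   [T → g T g]
igiddgTgddigi => igiddgdTdgddigi   [T → d T d]
igiddgdTdgddigi => igiddgdgTgdgddigi   [T → g T g]
igiddgdgTgdgddigi => igiddgdggdgddigi   [T → ε]

T => iTi => igTgi => igiTigi => igidTdigi => igiddTddigi => igiddgTgddigi => igiddgdTdgddigi => igiddgdgTgdgddigi => igiddgdggdgddigi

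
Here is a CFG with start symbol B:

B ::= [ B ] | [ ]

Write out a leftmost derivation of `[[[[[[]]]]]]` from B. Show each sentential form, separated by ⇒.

B ⇒ [B] ⇒ [[B]] ⇒ [[[B]]] ⇒ [[[[B]]]] ⇒ [[[[[B]]]]] ⇒ [[[[[[]]]]]]

B ⇒ [B]   [B ::= [ B ]]
[B] ⇒ [[B]]   [B ::= [ B ]]
[[B]] ⇒ [[[B]]]   [B ::= [ B ]]
[[[B]]] ⇒ [[[[B]]]]   [B ::= [ B ]]
[[[[B]]]] ⇒ [[[[[B]]]]]   [B ::= [ B ]]
[[[[[B]]]]] ⇒ [[[[[[]]]]]]   [B ::= [ ]]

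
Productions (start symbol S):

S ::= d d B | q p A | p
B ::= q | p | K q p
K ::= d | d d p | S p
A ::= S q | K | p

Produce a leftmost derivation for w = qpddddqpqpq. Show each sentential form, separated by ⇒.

S ⇒ qpA ⇒ qpSq ⇒ qpddBq ⇒ qpddKqpq ⇒ qpddSpqpq ⇒ qpddddBpqpq ⇒ qpddddqpqpq

S ⇒ qpA   [S ::= q p A]
qpA ⇒ qpSq   [A ::= S q]
qpSq ⇒ qpddBq   [S ::= d d B]
qpddBq ⇒ qpddKqpq   [B ::= K q p]
qpddKqpq ⇒ qpddSpqpq   [K ::= S p]
qpddSpqpq ⇒ qpddddBpqpq   [S ::= d d B]
qpddddBpqpq ⇒ qpddddqpqpq   [B ::= q]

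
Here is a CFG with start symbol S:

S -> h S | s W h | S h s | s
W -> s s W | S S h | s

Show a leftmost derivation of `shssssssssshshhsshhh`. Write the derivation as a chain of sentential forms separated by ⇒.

S ⇒ sWh ⇒ sSShh ⇒ shSShh ⇒ shsWhShh ⇒ shsSShhShh ⇒ shssWhShhShh ⇒ shssssWhShhShh ⇒ shssssssWhShhShh ⇒ shssssssssWhShhShh ⇒ shssssssssshShhShh ⇒ shssssssssshshhShh ⇒ shssssssssshshhsWhhh ⇒ shssssssssshshhsshhh

S ⇒ sWh   [S -> s W h]
sWh ⇒ sSShh   [W -> S S h]
sSShh ⇒ shSShh   [S -> h S]
shSShh ⇒ shsWhShh   [S -> s W h]
shsWhShh ⇒ shsSShhShh   [W -> S S h]
shsSShhShh ⇒ shssWhShhShh   [S -> s W h]
shssWhShhShh ⇒ shssssWhShhShh   [W -> s s W]
shssssWhShhShh ⇒ shssssssWhShhShh   [W -> s s W]
shssssssWhShhShh ⇒ shssssssssWhShhShh   [W -> s s W]
shssssssssWhShhShh ⇒ shssssssssshShhShh   [W -> s]
shssssssssshShhShh ⇒ shssssssssshshhShh   [S -> s]
shssssssssshshhShh ⇒ shssssssssshshhsWhhh   [S -> s W h]
shssssssssshshhsWhhh ⇒ shssssssssshshhsshhh   [W -> s]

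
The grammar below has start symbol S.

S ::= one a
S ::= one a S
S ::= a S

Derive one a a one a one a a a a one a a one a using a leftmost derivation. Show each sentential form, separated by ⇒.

S ⇒ one a S ⇒ one a a S ⇒ one a a one a S ⇒ one a a one a one a S ⇒ one a a one a one a a S ⇒ one a a one a one a a a S ⇒ one a a one a one a a a a S ⇒ one a a one a one a a a a one a S ⇒ one a a one a one a a a a one a a S ⇒ one a a one a one a a a a one a a one a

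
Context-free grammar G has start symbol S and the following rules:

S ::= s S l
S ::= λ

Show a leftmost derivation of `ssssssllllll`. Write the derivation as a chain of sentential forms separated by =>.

S => sSl => ssSll => sssSlll => ssssSllll => sssssSlllll => ssssssSllllll => ssssssllllll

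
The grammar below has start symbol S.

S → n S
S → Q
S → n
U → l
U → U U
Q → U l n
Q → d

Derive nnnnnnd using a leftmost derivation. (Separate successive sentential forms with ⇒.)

S ⇒ nS ⇒ nnS ⇒ nnnS ⇒ nnnnS ⇒ nnnnnS ⇒ nnnnnnS ⇒ nnnnnnQ ⇒ nnnnnnd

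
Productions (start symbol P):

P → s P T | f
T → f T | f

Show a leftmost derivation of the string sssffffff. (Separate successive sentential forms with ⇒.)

P ⇒ sPT ⇒ ssPTT ⇒ sssPTTT ⇒ sssfTTT ⇒ sssffTTT ⇒ sssfffTT ⇒ sssffffTT ⇒ sssfffffT ⇒ sssffffff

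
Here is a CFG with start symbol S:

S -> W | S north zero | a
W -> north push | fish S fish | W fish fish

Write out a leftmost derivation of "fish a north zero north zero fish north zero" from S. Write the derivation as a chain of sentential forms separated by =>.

S => S north zero => W north zero => fish S fish north zero => fish S north zero fish north zero => fish S north zero north zero fish north zero => fish a north zero north zero fish north zero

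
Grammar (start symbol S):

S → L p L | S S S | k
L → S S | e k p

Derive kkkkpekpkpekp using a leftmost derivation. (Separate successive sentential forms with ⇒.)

S ⇒ LpL   [S → L p L]
LpL ⇒ SSpL   [L → S S]
SSpL ⇒ LpLSpL   [S → L p L]
LpLSpL ⇒ SSpLSpL   [L → S S]
SSpLSpL ⇒ SSSSpLSpL   [S → S S S]
SSSSpLSpL ⇒ kSSSpLSpL   [S → k]
kSSSpLSpL ⇒ kkSSpLSpL   [S → k]
kkSSpLSpL ⇒ kkkSpLSpL   [S → k]
kkkSpLSpL ⇒ kkkkpLSpL   [S → k]
kkkkpLSpL ⇒ kkkkpekpSpL   [L → e k p]
kkkkpekpSpL ⇒ kkkkpekpkpL   [S → k]
kkkkpekpkpL ⇒ kkkkpekpkpekp   [L → e k p]

S⇒LpL⇒SSpL⇒LpLSpL⇒SSpLSpL⇒SSSSpLSpL⇒kSSSpLSpL⇒kkSSpLSpL⇒kkkSpLSpL⇒kkkkpLSpL⇒kkkkpekpSpL⇒kkkkpekpkpL⇒kkkkpekpkpekp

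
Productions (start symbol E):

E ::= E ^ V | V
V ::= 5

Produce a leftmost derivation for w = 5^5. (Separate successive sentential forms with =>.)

E => E^V => V^V => 5^V => 5^5

E => E^V   [E ::= E ^ V]
E^V => V^V   [E ::= V]
V^V => 5^V   [V ::= 5]
5^V => 5^5   [V ::= 5]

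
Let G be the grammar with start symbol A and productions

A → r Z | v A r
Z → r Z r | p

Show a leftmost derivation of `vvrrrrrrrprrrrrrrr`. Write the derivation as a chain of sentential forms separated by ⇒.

A⇒vAr⇒vvArr⇒vvrZrr⇒vvrrZrrr⇒vvrrrZrrrr⇒vvrrrrZrrrrr⇒vvrrrrrZrrrrrr⇒vvrrrrrrZrrrrrrr⇒vvrrrrrrrZrrrrrrrr⇒vvrrrrrrrprrrrrrrr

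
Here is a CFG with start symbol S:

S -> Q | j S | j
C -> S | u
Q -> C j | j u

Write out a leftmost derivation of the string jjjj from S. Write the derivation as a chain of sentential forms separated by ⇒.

S ⇒ jS ⇒ jQ ⇒ jCj ⇒ jSj ⇒ jjSj ⇒ jjjj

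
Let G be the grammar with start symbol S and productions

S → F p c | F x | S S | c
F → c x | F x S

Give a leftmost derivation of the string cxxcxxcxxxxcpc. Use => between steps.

S=>Fpc=>FxSpc=>FxSxSpc=>cxxSxSpc=>cxxFxxSpc=>cxxFxSxxSpc=>cxxcxxSxxSpc=>cxxcxxFxxxSpc=>cxxcxxcxxxxSpc=>cxxcxxcxxxxcpc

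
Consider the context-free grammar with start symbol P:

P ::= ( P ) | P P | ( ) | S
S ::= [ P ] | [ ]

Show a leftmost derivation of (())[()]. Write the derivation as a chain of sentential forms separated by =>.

P=>PP=>(P)P=>(())P=>(())S=>(())[P]=>(())[()]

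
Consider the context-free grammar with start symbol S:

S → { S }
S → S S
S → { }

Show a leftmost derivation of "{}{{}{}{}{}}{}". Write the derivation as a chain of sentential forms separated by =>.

S => SS   [S → S S]
SS => SSS   [S → S S]
SSS => {}SS   [S → { }]
{}SS => {}{S}S   [S → { S }]
{}{S}S => {}{SS}S   [S → S S]
{}{SS}S => {}{{}S}S   [S → { }]
{}{{}S}S => {}{{}SS}S   [S → S S]
{}{{}SS}S => {}{{}SSS}S   [S → S S]
{}{{}SSS}S => {}{{}{}SS}S   [S → { }]
{}{{}{}SS}S => {}{{}{}{}S}S   [S → { }]
{}{{}{}{}S}S => {}{{}{}{}{}}S   [S → { }]
{}{{}{}{}{}}S => {}{{}{}{}{}}{}   [S → { }]

S => SS => SSS => {}SS => {}{S}S => {}{SS}S => {}{{}S}S => {}{{}SS}S => {}{{}SSS}S => {}{{}{}SS}S => {}{{}{}{}S}S => {}{{}{}{}{}}S => {}{{}{}{}{}}{}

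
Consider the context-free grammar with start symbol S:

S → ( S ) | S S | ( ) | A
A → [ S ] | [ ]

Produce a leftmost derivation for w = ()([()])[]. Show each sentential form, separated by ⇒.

S ⇒ SS   [S → S S]
SS ⇒ ()S   [S → ( )]
()S ⇒ ()SS   [S → S S]
()SS ⇒ ()(S)S   [S → ( S )]
()(S)S ⇒ ()(A)S   [S → A]
()(A)S ⇒ ()([S])S   [A → [ S ]]
()([S])S ⇒ ()([()])S   [S → ( )]
()([()])S ⇒ ()([()])A   [S → A]
()([()])A ⇒ ()([()])[]   [A → [ ]]

S ⇒ SS ⇒ ()S ⇒ ()SS ⇒ ()(S)S ⇒ ()(A)S ⇒ ()([S])S ⇒ ()([()])S ⇒ ()([()])A ⇒ ()([()])[]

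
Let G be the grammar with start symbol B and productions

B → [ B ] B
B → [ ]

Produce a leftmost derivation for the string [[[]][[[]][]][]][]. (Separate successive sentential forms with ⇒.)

B ⇒ [B]B   [B → [ B ] B]
[B]B ⇒ [[B]B]B   [B → [ B ] B]
[[B]B]B ⇒ [[[]]B]B   [B → [ ]]
[[[]]B]B ⇒ [[[]][B]B]B   [B → [ B ] B]
[[[]][B]B]B ⇒ [[[]][[B]B]B]B   [B → [ B ] B]
[[[]][[B]B]B]B ⇒ [[[]][[[]]B]B]B   [B → [ ]]
[[[]][[[]]B]B]B ⇒ [[[]][[[]][]]B]B   [B → [ ]]
[[[]][[[]][]]B]B ⇒ [[[]][[[]][]][]]B   [B → [ ]]
[[[]][[[]][]][]]B ⇒ [[[]][[[]][]][]][]   [B → [ ]]

B ⇒ [B]B ⇒ [[B]B]B ⇒ [[[]]B]B ⇒ [[[]][B]B]B ⇒ [[[]][[B]B]B]B ⇒ [[[]][[[]]B]B]B ⇒ [[[]][[[]][]]B]B ⇒ [[[]][[[]][]][]]B ⇒ [[[]][[[]][]][]][]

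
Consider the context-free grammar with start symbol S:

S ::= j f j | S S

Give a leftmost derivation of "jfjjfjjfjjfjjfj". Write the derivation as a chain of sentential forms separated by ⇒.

S ⇒ SS ⇒ SSS ⇒ SSSS ⇒ jfjSSS ⇒ jfjSSSS ⇒ jfjjfjSSS ⇒ jfjjfjjfjSS ⇒ jfjjfjjfjjfjS ⇒ jfjjfjjfjjfjjfj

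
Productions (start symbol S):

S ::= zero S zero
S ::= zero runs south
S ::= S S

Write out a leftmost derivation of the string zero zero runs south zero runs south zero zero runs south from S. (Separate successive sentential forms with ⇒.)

S ⇒ S S ⇒ zero S zero S ⇒ zero S S zero S ⇒ zero zero runs south S zero S ⇒ zero zero runs south zero runs south zero S ⇒ zero zero runs south zero runs south zero zero runs south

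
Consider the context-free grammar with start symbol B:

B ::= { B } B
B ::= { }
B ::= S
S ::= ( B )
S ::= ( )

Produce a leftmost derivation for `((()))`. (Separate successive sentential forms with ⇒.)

B ⇒ S   [B ::= S]
S ⇒ (B)   [S ::= ( B )]
(B) ⇒ (S)   [B ::= S]
(S) ⇒ ((B))   [S ::= ( B )]
((B)) ⇒ ((S))   [B ::= S]
((S)) ⇒ ((()))   [S ::= ( )]

B ⇒ S ⇒ (B) ⇒ (S) ⇒ ((B)) ⇒ ((S)) ⇒ ((()))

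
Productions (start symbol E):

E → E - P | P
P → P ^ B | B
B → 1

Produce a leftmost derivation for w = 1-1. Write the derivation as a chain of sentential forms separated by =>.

E=>E-P=>P-P=>B-P=>1-P=>1-B=>1-1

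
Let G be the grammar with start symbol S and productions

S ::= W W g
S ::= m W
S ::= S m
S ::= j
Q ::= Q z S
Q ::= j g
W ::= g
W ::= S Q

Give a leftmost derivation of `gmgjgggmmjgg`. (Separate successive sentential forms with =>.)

S => WWg   [S ::= W W g]
WWg => gWg   [W ::= g]
gWg => gSQg   [W ::= S Q]
gSQg => gSmQg   [S ::= S m]
gSmQg => gSmmQg   [S ::= S m]
gSmmQg => gWWgmmQg   [S ::= W W g]
gWWgmmQg => gSQWgmmQg   [W ::= S Q]
gSQWgmmQg => gmWQWgmmQg   [S ::= m W]
gmWQWgmmQg => gmgQWgmmQg   [W ::= g]
gmgQWgmmQg => gmgjgWgmmQg   [Q ::= j g]
gmgjgWgmmQg => gmgjgggmmQg   [W ::= g]
gmgjgggmmQg => gmgjgggmmjgg   [Q ::= j g]

S => WWg => gWg => gSQg => gSmQg => gSmmQg => gWWgmmQg => gSQWgmmQg => gmWQWgmmQg => gmgQWgmmQg => gmgjgWgmmQg => gmgjgggmmQg => gmgjgggmmjgg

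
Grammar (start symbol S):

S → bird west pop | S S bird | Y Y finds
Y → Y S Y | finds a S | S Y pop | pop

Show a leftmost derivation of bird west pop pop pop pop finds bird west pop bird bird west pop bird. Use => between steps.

S => S S bird   [S → S S bird]
S S bird => S S bird S bird   [S → S S bird]
S S bird S bird => Y Y finds S bird S bird   [S → Y Y finds]
Y Y finds S bird S bird => S Y pop Y finds S bird S bird   [Y → S Y pop]
S Y pop Y finds S bird S bird => bird west pop Y pop Y finds S bird S bird   [S → bird west pop]
bird west pop Y pop Y finds S bird S bird => bird west pop pop pop Y finds S bird S bird   [Y → pop]
bird west pop pop pop Y finds S bird S bird => bird west pop pop pop pop finds S bird S bird   [Y → pop]
bird west pop pop pop pop finds S bird S bird => bird west pop pop pop pop finds bird west pop bird S bird   [S → bird west pop]
bird west pop pop pop pop finds bird west pop bird S bird => bird west pop pop pop pop finds bird west pop bird bird west pop bird   [S → bird west pop]

S => S S bird => S S bird S bird => Y Y finds S bird S bird => S Y pop Y finds S bird S bird => bird west pop Y pop Y finds S bird S bird => bird west pop pop pop Y finds S bird S bird => bird west pop pop pop pop finds S bird S bird => bird west pop pop pop pop finds bird west pop bird S bird => bird west pop pop pop pop finds bird west pop bird bird west pop bird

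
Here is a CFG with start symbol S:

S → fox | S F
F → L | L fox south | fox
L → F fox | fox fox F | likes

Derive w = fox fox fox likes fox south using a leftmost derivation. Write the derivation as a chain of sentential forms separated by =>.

S => S F   [S → S F]
S F => S F F   [S → S F]
S F F => S F F F   [S → S F]
S F F F => fox F F F   [S → fox]
fox F F F => fox fox F F   [F → fox]
fox fox F F => fox fox fox F   [F → fox]
fox fox fox F => fox fox fox L fox south   [F → L fox south]
fox fox fox L fox south => fox fox fox likes fox south   [L → likes]

S => S F => S F F => S F F F => fox F F F => fox fox F F => fox fox fox F => fox fox fox L fox south => fox fox fox likes fox south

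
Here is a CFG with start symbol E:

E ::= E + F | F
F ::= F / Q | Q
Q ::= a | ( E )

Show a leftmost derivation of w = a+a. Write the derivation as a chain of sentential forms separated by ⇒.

E ⇒ E+F ⇒ F+F ⇒ Q+F ⇒ a+F ⇒ a+Q ⇒ a+a

E ⇒ E+F   [E ::= E + F]
E+F ⇒ F+F   [E ::= F]
F+F ⇒ Q+F   [F ::= Q]
Q+F ⇒ a+F   [Q ::= a]
a+F ⇒ a+Q   [F ::= Q]
a+Q ⇒ a+a   [Q ::= a]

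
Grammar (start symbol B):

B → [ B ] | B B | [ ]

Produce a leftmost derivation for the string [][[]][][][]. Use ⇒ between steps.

B ⇒ BB   [B → B B]
BB ⇒ BBB   [B → B B]
BBB ⇒ []BB   [B → [ ]]
[]BB ⇒ []BBB   [B → B B]
[]BBB ⇒ []BBBB   [B → B B]
[]BBBB ⇒ [][B]BBB   [B → [ B ]]
[][B]BBB ⇒ [][[]]BBB   [B → [ ]]
[][[]]BBB ⇒ [][[]][]BB   [B → [ ]]
[][[]][]BB ⇒ [][[]][][]B   [B → [ ]]
[][[]][][]B ⇒ [][[]][][][]   [B → [ ]]

B ⇒ BB ⇒ BBB ⇒ []BB ⇒ []BBB ⇒ []BBBB ⇒ [][B]BBB ⇒ [][[]]BBB ⇒ [][[]][]BB ⇒ [][[]][][]B ⇒ [][[]][][][]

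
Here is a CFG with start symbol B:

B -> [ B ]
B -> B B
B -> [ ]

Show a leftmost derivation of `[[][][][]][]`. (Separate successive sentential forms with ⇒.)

B⇒BB⇒[B]B⇒[BB]B⇒[BBB]B⇒[BBBB]B⇒[[]BBB]B⇒[[][]BB]B⇒[[][][]B]B⇒[[][][][]]B⇒[[][][][]][]

B ⇒ BB   [B -> B B]
BB ⇒ [B]B   [B -> [ B ]]
[B]B ⇒ [BB]B   [B -> B B]
[BB]B ⇒ [BBB]B   [B -> B B]
[BBB]B ⇒ [BBBB]B   [B -> B B]
[BBBB]B ⇒ [[]BBB]B   [B -> [ ]]
[[]BBB]B ⇒ [[][]BB]B   [B -> [ ]]
[[][]BB]B ⇒ [[][][]B]B   [B -> [ ]]
[[][][]B]B ⇒ [[][][][]]B   [B -> [ ]]
[[][][][]]B ⇒ [[][][][]][]   [B -> [ ]]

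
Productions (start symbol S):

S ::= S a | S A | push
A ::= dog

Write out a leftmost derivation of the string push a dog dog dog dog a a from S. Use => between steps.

S => S a   [S ::= S a]
S a => S a a   [S ::= S a]
S a a => S A a a   [S ::= S A]
S A a a => S A A a a   [S ::= S A]
S A A a a => S A A A a a   [S ::= S A]
S A A A a a => S A A A A a a   [S ::= S A]
S A A A A a a => S a A A A A a a   [S ::= S a]
S a A A A A a a => push a A A A A a a   [S ::= push]
push a A A A A a a => push a dog A A A a a   [A ::= dog]
push a dog A A A a a => push a dog dog A A a a   [A ::= dog]
push a dog dog A A a a => push a dog dog dog A a a   [A ::= dog]
push a dog dog dog A a a => push a dog dog dog dog a a   [A ::= dog]

S => S a => S a a => S A a a => S A A a a => S A A A a a => S A A A A a a => S a A A A A a a => push a A A A A a a => push a dog A A A a a => push a dog dog A A a a => push a dog dog dog A a a => push a dog dog dog dog a a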